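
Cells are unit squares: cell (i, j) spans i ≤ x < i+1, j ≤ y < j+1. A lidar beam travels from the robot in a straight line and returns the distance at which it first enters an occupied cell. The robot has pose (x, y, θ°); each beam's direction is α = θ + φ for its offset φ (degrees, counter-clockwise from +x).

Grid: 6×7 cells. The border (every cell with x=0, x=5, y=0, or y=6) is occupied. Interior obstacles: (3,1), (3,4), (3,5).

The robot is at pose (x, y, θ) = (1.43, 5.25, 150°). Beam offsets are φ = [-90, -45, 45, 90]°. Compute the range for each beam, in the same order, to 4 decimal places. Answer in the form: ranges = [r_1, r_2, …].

ranges = [0.8660, 0.7765, 0.4452, 0.8600]

beam 1: φ=-90°, α=60°
  cosα=0.5000 sinα=0.8660 | (1,5) | tMaxX 1.1400 tMaxY 0.8660 | tΔX 2.0000 tΔY 1.1547
    t=0.8660 [y] (1,6) — stop
  → r_1 = 0.8660
beam 2: φ=-45°, α=105°
  cosα=-0.2588 sinα=0.9659 | (1,5) | tMaxX 1.6614 tMaxY 0.7765 | tΔX 3.8637 tΔY 1.0353
    t=0.7765 [y] (1,6) — stop
  → r_2 = 0.7765
beam 3: φ=45°, α=195°
  cosα=-0.9659 sinα=-0.2588 | (1,5) | tMaxX 0.4452 tMaxY 0.9659 | tΔX 1.0353 tΔY 3.8637
    t=0.4452 [x] (0,5) — stop
  → r_3 = 0.4452
beam 4: φ=90°, α=240°
  cosα=-0.5000 sinα=-0.8660 | (1,5) | tMaxX 0.8600 tMaxY 0.2887 | tΔX 2.0000 tΔY 1.1547
    t=0.2887 [y] (1,4)
    t=0.8600 [x] (0,4) — stop
  → r_4 = 0.8600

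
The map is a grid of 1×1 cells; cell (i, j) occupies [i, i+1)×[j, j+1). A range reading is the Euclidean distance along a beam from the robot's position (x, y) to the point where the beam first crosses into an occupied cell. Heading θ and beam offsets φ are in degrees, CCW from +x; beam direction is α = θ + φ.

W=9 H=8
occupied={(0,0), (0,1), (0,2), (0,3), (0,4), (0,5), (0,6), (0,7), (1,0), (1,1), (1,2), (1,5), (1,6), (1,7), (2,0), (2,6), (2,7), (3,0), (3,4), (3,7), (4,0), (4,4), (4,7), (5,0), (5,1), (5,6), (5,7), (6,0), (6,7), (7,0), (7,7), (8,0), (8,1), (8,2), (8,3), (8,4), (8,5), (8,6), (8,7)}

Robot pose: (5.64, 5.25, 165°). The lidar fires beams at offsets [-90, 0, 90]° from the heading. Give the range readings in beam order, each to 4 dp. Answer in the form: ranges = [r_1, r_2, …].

ranges = [0.7765, 2.8978, 4.3999]

beam 1: φ=-90°, α=75°
  cosα=0.2588 sinα=0.9659 | (5,5) | tMaxX 1.3909 tMaxY 0.7765 | tΔX 3.8637 tΔY 1.0353
    t=0.7765 [y] (5,6) — stop
  → r_1 = 0.7765
beam 2: φ=0°, α=165°
  cosα=-0.9659 sinα=0.2588 | (5,5) | tMaxX 0.6626 tMaxY 2.8978 | tΔX 1.0353 tΔY 3.8637
    t=0.6626 [x] (4,5)
    t=1.6979 [x] (3,5)
    t=2.7331 [x] (2,5)
    t=2.8978 [y] (2,6) — stop
  → r_2 = 2.8978
beam 3: φ=90°, α=255°
  cosα=-0.2588 sinα=-0.9659 | (5,5) | tMaxX 2.4728 tMaxY 0.2588 | tΔX 3.8637 tΔY 1.0353
    t=0.2588 [y] (5,4)
    t=1.2941 [y] (5,3)
    t=2.3294 [y] (5,2)
    t=2.4728 [x] (4,2)
    t=3.3646 [y] (4,1)
    t=4.3999 [y] (4,0) — stop
  → r_3 = 4.3999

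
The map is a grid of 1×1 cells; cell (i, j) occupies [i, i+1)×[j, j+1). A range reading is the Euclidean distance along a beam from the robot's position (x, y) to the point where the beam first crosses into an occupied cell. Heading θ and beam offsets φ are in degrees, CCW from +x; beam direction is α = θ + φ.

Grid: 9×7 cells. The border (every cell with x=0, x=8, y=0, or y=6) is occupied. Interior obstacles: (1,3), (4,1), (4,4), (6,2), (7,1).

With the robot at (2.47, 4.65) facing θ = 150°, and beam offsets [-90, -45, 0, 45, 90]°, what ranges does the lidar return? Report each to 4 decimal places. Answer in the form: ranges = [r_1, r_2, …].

ranges = [1.5588, 1.3976, 1.6974, 1.5219, 0.9400]

beam 1: φ=-90°, α=60°
  d=(0.5000,0.8660)  start (2,4)  tX=1.0600 tY=0.4041  stride 1/|dx|=2.0000 1/|dy|=1.1547
    cross y-line → (2,5), t=0.4041
    cross x-line → (3,5), t=1.0600
    cross y-line → (3,6), t=1.5588 (wall)
  → r_1 = 1.5588
beam 2: φ=-45°, α=105°
  d=(-0.2588,0.9659)  start (2,4)  tX=1.8159 tY=0.3623  stride 1/|dx|=3.8637 1/|dy|=1.0353
    cross y-line → (2,5), t=0.3623
    cross y-line → (2,6), t=1.3976 (wall)
  → r_2 = 1.3976
beam 3: φ=0°, α=150°
  d=(-0.8660,0.5000)  start (2,4)  tX=0.5427 tY=0.7000  stride 1/|dx|=1.1547 1/|dy|=2.0000
    cross x-line → (1,4), t=0.5427
    cross y-line → (1,5), t=0.7000
    cross x-line → (0,5), t=1.6974 (wall)
  → r_3 = 1.6974
beam 4: φ=45°, α=195°
  d=(-0.9659,-0.2588)  start (2,4)  tX=0.4866 tY=2.5114  stride 1/|dx|=1.0353 1/|dy|=3.8637
    cross x-line → (1,4), t=0.4866
    cross x-line → (0,4), t=1.5219 (wall)
  → r_4 = 1.5219
beam 5: φ=90°, α=240°
  d=(-0.5000,-0.8660)  start (2,4)  tX=0.9400 tY=0.7506  stride 1/|dx|=2.0000 1/|dy|=1.1547
    cross y-line → (2,3), t=0.7506
    cross x-line → (1,3), t=0.9400 (wall)
  → r_5 = 0.9400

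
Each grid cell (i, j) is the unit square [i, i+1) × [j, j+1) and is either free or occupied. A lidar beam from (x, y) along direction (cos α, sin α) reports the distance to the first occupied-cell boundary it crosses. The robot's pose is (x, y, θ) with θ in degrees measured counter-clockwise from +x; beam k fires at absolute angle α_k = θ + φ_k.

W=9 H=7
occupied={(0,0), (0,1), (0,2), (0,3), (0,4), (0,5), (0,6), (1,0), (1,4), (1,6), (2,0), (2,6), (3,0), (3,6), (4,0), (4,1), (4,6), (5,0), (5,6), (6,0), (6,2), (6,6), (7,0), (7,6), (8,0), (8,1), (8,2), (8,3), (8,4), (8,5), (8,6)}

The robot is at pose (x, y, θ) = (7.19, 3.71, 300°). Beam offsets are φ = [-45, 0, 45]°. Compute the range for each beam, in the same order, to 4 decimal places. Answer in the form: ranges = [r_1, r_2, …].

beam 1: φ=-45°, α=255°
  cosα=-0.2588 sinα=-0.9659 | (7,3) | tMaxX 0.7341 tMaxY 0.7350 | tΔX 3.8637 tΔY 1.0353
    t=0.7341 [x] (6,3)
    t=0.7350 [y] (6,2) — stop
  → r_1 = 0.7350
beam 2: φ=0°, α=300°
  cosα=0.5000 sinα=-0.8660 | (7,3) | tMaxX 1.6200 tMaxY 0.8198 | tΔX 2.0000 tΔY 1.1547
    t=0.8198 [y] (7,2)
    t=1.6200 [x] (8,2) — stop
  → r_2 = 1.6200
beam 3: φ=45°, α=345°
  cosα=0.9659 sinα=-0.2588 | (7,3) | tMaxX 0.8386 tMaxY 2.7432 | tΔX 1.0353 tΔY 3.8637
    t=0.8386 [x] (8,3) — stop
  → r_3 = 0.8386

ranges = [0.7350, 1.6200, 0.8386]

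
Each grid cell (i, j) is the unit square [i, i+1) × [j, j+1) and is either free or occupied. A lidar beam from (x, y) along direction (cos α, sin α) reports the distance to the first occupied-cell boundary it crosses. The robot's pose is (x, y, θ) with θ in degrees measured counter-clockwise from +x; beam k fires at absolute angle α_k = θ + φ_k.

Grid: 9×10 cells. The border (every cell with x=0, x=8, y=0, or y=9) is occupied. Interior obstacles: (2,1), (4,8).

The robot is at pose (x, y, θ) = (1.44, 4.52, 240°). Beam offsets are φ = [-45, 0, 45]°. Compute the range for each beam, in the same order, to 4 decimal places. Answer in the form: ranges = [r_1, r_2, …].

ranges = [0.4555, 0.8800, 2.6089]

beam 1: φ=-45°, α=195°
  d=(-0.9659,-0.2588)  start (1,4)  tX=0.4555 tY=2.0091  stride 1/|dx|=1.0353 1/|dy|=3.8637
    cross x-line → (0,4), t=0.4555 (wall)
  → r_1 = 0.4555
beam 2: φ=0°, α=240°
  d=(-0.5000,-0.8660)  start (1,4)  tX=0.8800 tY=0.6004  stride 1/|dx|=2.0000 1/|dy|=1.1547
    cross y-line → (1,3), t=0.6004
    cross x-line → (0,3), t=0.8800 (wall)
  → r_2 = 0.8800
beam 3: φ=45°, α=285°
  d=(0.2588,-0.9659)  start (1,4)  tX=2.1637 tY=0.5383  stride 1/|dx|=3.8637 1/|dy|=1.0353
    cross y-line → (1,3), t=0.5383
    cross y-line → (1,2), t=1.5736
    cross x-line → (2,2), t=2.1637
    cross y-line → (2,1), t=2.6089 (wall)
  → r_3 = 2.6089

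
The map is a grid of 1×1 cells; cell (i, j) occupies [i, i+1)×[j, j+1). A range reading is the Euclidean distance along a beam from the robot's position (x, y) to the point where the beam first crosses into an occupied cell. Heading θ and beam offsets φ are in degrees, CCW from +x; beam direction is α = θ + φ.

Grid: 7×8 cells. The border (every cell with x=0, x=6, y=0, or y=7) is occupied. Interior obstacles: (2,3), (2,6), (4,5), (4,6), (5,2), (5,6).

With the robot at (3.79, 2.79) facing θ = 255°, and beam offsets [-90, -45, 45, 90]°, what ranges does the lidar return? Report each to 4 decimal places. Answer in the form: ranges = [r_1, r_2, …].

ranges = [0.8179, 3.2216, 2.0669, 1.2527]

beam 1: φ=-90°, α=165°
  cosα=-0.9659 sinα=0.2588 | (3,2) | tMaxX 0.8179 tMaxY 0.8114 | tΔX 1.0353 tΔY 3.8637
    t=0.8114 [y] (3,3)
    t=0.8179 [x] (2,3) — stop
  → r_1 = 0.8179
beam 2: φ=-45°, α=210°
  cosα=-0.8660 sinα=-0.5000 | (3,2) | tMaxX 0.9122 tMaxY 1.5800 | tΔX 1.1547 tΔY 2.0000
    t=0.9122 [x] (2,2)
    t=1.5800 [y] (2,1)
    t=2.0669 [x] (1,1)
    t=3.2216 [x] (0,1) — stop
  → r_2 = 3.2216
beam 3: φ=45°, α=300°
  cosα=0.5000 sinα=-0.8660 | (3,2) | tMaxX 0.4200 tMaxY 0.9122 | tΔX 2.0000 tΔY 1.1547
    t=0.4200 [x] (4,2)
    t=0.9122 [y] (4,1)
    t=2.0669 [y] (4,0) — stop
  → r_3 = 2.0669
beam 4: φ=90°, α=345°
  cosα=0.9659 sinα=-0.2588 | (3,2) | tMaxX 0.2174 tMaxY 3.0523 | tΔX 1.0353 tΔY 3.8637
    t=0.2174 [x] (4,2)
    t=1.2527 [x] (5,2) — stop
  → r_4 = 1.2527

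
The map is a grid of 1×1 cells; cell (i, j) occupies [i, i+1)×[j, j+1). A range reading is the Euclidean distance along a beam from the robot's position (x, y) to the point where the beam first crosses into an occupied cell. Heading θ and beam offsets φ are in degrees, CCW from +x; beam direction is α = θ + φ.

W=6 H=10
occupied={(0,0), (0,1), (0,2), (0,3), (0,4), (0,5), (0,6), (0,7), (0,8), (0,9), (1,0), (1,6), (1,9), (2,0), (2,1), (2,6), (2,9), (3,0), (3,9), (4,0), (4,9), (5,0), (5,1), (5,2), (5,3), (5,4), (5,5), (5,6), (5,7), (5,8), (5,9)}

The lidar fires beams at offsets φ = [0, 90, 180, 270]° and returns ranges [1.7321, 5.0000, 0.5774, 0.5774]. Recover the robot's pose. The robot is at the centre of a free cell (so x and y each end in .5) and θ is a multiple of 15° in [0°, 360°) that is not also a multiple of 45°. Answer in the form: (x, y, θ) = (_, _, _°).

The pose lattice has 29·16 = 464 candidates. Test each by forward raycasting.
  (4.5, 8.5, 285°): beam 1 = 1.9319 ≠ 1.7321 ✗
  (4.5, 4.5, 15°): beam 1 = 0.5176 ≠ 1.7321 ✗
  (1.5, 8.5, 150°): beam 1 = 0.5774 ≠ 1.7321 ✗
  …
  (3.5, 1.5, 30°): r_1=1.7321, r_2=5.0000, r_3=0.5774, r_4=0.5774 — all match ✓
Only this pose fits every beam.

(x, y, θ) = (3.5, 1.5, 30°)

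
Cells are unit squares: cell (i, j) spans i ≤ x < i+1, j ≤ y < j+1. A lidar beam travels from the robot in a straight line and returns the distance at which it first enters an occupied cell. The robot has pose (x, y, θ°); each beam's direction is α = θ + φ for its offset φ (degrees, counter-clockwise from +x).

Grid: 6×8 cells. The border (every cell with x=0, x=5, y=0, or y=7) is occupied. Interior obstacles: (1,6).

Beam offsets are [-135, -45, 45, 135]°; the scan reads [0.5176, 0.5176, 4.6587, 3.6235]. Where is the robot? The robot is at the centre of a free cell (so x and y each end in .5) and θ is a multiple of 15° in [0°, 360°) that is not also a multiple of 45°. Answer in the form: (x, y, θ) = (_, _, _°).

(x, y, θ) = (1.5, 5.5, 240°)

Enumerate (i+0.5, j+0.5, θ) over the 23 free cells and 16 admissible headings. For each, cast all 4 beams and compare to the given ranges.
  (1.5, 1.5, 30°): beam 2 = 1.9319 ≠ 0.5176 ✗
  (3.5, 1.5, 120°): beam 1 = 1.5529 ≠ 0.5176 ✗
  (1.5, 1.5, 195°): beam 1 = 6.3509 ≠ 0.5176 ✗
  …
  (1.5, 5.5, 240°): r_1=0.5176, r_2=0.5176, r_3=4.6587, r_4=3.6235 — all match ✓
Only this pose fits every beam.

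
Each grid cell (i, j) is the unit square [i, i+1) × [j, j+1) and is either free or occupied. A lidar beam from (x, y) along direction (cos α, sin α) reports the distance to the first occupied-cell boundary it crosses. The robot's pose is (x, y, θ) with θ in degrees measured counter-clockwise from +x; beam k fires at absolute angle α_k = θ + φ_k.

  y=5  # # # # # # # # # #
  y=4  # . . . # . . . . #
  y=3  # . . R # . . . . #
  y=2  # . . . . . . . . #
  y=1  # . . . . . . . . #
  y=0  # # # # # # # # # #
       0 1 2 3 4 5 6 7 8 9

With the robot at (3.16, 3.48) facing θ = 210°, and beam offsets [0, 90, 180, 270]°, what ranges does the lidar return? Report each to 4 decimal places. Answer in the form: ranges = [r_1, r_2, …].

ranges = [2.4942, 2.8637, 0.9699, 1.7551]

beam 1: φ=0°, α=210°
  cosα=-0.8660 sinα=-0.5000 | (3,3) | tMaxX 0.1848 tMaxY 0.9600 | tΔX 1.1547 tΔY 2.0000
    t=0.1848 [x] (2,3)
    t=0.9600 [y] (2,2)
    t=1.3395 [x] (1,2)
    t=2.4942 [x] (0,2) — stop
  → r_1 = 2.4942
beam 2: φ=90°, α=300°
  cosα=0.5000 sinα=-0.8660 | (3,3) | tMaxX 1.6800 tMaxY 0.5543 | tΔX 2.0000 tΔY 1.1547
    t=0.5543 [y] (3,2)
    t=1.6800 [x] (4,2)
    t=1.7090 [y] (4,1)
    t=2.8637 [y] (4,0) — stop
  → r_2 = 2.8637
beam 3: φ=180°, α=30°
  cosα=0.8660 sinα=0.5000 | (3,3) | tMaxX 0.9699 tMaxY 1.0400 | tΔX 1.1547 tΔY 2.0000
    t=0.9699 [x] (4,3) — stop
  → r_3 = 0.9699
beam 4: φ=270°, α=120°
  cosα=-0.5000 sinα=0.8660 | (3,3) | tMaxX 0.3200 tMaxY 0.6004 | tΔX 2.0000 tΔY 1.1547
    t=0.3200 [x] (2,3)
    t=0.6004 [y] (2,4)
    t=1.7551 [y] (2,5) — stop
  → r_4 = 1.7551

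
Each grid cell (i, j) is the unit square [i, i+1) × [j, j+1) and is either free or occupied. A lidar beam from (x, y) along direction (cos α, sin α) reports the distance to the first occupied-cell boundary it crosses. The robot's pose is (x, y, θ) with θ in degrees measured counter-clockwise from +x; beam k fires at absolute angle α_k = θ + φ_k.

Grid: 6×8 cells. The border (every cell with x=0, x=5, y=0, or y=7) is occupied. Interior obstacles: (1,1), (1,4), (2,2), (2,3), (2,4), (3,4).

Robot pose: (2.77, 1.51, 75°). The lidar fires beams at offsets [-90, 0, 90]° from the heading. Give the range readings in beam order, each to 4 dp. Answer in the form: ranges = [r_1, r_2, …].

ranges = [1.9705, 0.5073, 0.7972]

beam 1: φ=-90°, α=345°
  cosα=0.9659 sinα=-0.2588 | (2,1) | tMaxX 0.2381 tMaxY 1.9705 | tΔX 1.0353 tΔY 3.8637
    t=0.2381 [x] (3,1)
    t=1.2734 [x] (4,1)
    t=1.9705 [y] (4,0) — stop
  → r_1 = 1.9705
beam 2: φ=0°, α=75°
  cosα=0.2588 sinα=0.9659 | (2,1) | tMaxX 0.8887 tMaxY 0.5073 | tΔX 3.8637 tΔY 1.0353
    t=0.5073 [y] (2,2) — stop
  → r_2 = 0.5073
beam 3: φ=90°, α=165°
  cosα=-0.9659 sinα=0.2588 | (2,1) | tMaxX 0.7972 tMaxY 1.8932 | tΔX 1.0353 tΔY 3.8637
    t=0.7972 [x] (1,1) — stop
  → r_3 = 0.7972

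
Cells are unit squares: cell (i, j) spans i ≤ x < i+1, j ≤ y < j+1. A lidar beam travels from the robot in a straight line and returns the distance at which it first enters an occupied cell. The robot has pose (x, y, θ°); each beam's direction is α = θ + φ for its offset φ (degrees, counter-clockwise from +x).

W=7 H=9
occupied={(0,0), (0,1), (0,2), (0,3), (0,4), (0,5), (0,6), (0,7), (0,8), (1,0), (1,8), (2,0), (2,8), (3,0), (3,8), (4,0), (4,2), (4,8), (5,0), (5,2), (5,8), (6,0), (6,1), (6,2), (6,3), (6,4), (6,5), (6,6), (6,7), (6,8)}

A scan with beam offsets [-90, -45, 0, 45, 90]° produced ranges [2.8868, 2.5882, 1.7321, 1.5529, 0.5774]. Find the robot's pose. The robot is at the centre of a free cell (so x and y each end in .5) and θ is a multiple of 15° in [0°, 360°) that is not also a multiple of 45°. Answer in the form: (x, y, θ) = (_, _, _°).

(x, y, θ) = (3.5, 2.5, 240°)

The pose lattice has 33·16 = 528 candidates. Test each by forward raycasting.
  (1.5, 4.5, 105°): beam 1 = 4.6587 ≠ 2.8868 ✗
  (4.5, 7.5, 60°): beam 1 = 1.7321 ≠ 2.8868 ✗
  (5.5, 6.5, 15°): beam 1 = 1.9319 ≠ 2.8868 ✗
  (1.5, 3.5, 300°): beam 1 = 0.5774 ≠ 2.8868 ✗
  …
  (3.5, 2.5, 240°): r_1=2.8868, r_2=2.5882, r_3=1.7321, r_4=1.5529, r_5=0.5774 — all match ✓
Unique over the lattice → pose = (3.5, 2.5, 240°).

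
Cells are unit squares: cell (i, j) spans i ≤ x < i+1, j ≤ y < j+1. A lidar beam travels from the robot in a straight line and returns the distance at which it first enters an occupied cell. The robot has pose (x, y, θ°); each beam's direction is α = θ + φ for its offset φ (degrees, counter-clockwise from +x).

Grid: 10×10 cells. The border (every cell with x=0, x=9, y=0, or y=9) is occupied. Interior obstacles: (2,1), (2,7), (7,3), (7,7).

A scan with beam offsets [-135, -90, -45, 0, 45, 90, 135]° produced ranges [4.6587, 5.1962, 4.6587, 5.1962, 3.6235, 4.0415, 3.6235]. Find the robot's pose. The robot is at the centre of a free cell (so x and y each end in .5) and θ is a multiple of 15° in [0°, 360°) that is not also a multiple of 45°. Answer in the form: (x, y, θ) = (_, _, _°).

The pose lattice has 60·16 = 960 candidates. Test each by forward raycasting.
  (1.5, 7.5, 120°): beam 1 = 0.5176 ≠ 4.6587 ✗
  (6.5, 5.5, 60°): beam 1 = 1.9319 ≠ 4.6587 ✗
  (7.5, 6.5, 330°): beam 1 = 6.7293 ≠ 4.6587 ✗
  (7.5, 8.5, 30°): beam 1 = 0.5176 ≠ 4.6587 ✗
  …
  (5.5, 5.5, 300°): r_1=4.6587, r_2=5.1962, r_3=4.6587, r_4=5.1962, r_5=3.6235, r_6=4.0415, r_7=3.6235 — all match ✓
No second candidate reproduces the full scan.

(x, y, θ) = (5.5, 5.5, 300°)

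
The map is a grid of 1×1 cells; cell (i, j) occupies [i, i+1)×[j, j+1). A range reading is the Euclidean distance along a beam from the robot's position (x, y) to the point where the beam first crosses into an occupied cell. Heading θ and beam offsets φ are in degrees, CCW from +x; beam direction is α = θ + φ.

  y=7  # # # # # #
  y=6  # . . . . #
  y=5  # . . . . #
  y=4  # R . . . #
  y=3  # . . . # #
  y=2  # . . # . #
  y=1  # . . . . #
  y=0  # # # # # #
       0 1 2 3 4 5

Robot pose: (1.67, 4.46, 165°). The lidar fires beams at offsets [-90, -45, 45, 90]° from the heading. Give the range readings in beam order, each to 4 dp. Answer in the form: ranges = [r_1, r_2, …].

ranges = [2.6296, 1.3400, 0.7736, 2.5887]

beam 1: φ=-90°, α=75°
  dir = (cos 75°, sin 75°) = (0.2588, 0.9659); from cell (1,4)
  next x-line at t=1.2750, next y-line at t=0.5590; Δt_x=3.8637, Δt_y=1.0353
    y: enter (1,5) at t=0.5590
    x: enter (2,5) at t=1.2750
    y: enter (2,6) at t=1.5943
    y: enter (2,7) at t=2.6296 ← occupied
  → r_1 = 2.6296
beam 2: φ=-45°, α=120°
  dir = (cos 120°, sin 120°) = (-0.5000, 0.8660); from cell (1,4)
  next x-line at t=1.3400, next y-line at t=0.6235; Δt_x=2.0000, Δt_y=1.1547
    y: enter (1,5) at t=0.6235
    x: enter (0,5) at t=1.3400 ← occupied
  → r_2 = 1.3400
beam 3: φ=45°, α=210°
  dir = (cos 210°, sin 210°) = (-0.8660, -0.5000); from cell (1,4)
  next x-line at t=0.7736, next y-line at t=0.9200; Δt_x=1.1547, Δt_y=2.0000
    x: enter (0,4) at t=0.7736 ← occupied
  → r_3 = 0.7736
beam 4: φ=90°, α=255°
  dir = (cos 255°, sin 255°) = (-0.2588, -0.9659); from cell (1,4)
  next x-line at t=2.5887, next y-line at t=0.4762; Δt_x=3.8637, Δt_y=1.0353
    y: enter (1,3) at t=0.4762
    y: enter (1,2) at t=1.5115
    y: enter (1,1) at t=2.5468
    x: enter (0,1) at t=2.5887 ← occupied
  → r_4 = 2.5887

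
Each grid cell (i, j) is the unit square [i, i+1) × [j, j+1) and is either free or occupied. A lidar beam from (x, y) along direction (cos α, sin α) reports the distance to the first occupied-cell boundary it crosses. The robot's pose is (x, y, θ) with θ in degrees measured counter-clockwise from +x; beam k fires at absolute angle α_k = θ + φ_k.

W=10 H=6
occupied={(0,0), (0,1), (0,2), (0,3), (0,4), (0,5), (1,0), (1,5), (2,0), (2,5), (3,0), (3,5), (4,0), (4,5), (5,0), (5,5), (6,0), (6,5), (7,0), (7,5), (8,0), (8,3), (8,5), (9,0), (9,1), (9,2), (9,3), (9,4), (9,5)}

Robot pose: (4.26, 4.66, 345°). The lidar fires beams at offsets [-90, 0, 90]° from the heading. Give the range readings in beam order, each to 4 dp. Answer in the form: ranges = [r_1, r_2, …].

ranges = [3.7891, 3.8719, 0.3520]

beam 1: φ=-90°, α=255°
  cosα=-0.2588 sinα=-0.9659 | (4,4) | tMaxX 1.0046 tMaxY 0.6833 | tΔX 3.8637 tΔY 1.0353
    t=0.6833 [y] (4,3)
    t=1.0046 [x] (3,3)
    t=1.7186 [y] (3,2)
    t=2.7538 [y] (3,1)
    t=3.7891 [y] (3,0) — stop
  → r_1 = 3.7891
beam 2: φ=0°, α=345°
  cosα=0.9659 sinα=-0.2588 | (4,4) | tMaxX 0.7661 tMaxY 2.5500 | tΔX 1.0353 tΔY 3.8637
    t=0.7661 [x] (5,4)
    t=1.8014 [x] (6,4)
    t=2.5500 [y] (6,3)
    t=2.8367 [x] (7,3)
    t=3.8719 [x] (8,3) — stop
  → r_2 = 3.8719
beam 3: φ=90°, α=75°
  cosα=0.2588 sinα=0.9659 | (4,4) | tMaxX 2.8591 tMaxY 0.3520 | tΔX 3.8637 tΔY 1.0353
    t=0.3520 [y] (4,5) — stop
  → r_3 = 0.3520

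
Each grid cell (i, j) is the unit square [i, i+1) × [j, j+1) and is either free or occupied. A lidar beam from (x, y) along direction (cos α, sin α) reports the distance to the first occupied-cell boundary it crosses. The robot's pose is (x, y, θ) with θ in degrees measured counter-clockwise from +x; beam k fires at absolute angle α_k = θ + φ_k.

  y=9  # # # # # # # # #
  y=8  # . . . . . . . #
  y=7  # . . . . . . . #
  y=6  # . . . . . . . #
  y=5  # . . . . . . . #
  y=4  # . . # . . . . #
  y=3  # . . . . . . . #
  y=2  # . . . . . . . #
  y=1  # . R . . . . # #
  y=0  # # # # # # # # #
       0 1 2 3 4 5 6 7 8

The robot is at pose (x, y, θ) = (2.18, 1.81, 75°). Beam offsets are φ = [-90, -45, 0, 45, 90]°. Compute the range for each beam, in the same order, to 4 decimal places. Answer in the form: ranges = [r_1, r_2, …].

beam 1: φ=-90°, α=345°
  dir = (cos 345°, sin 345°) = (0.9659, -0.2588); from cell (2,1)
  next x-line at t=0.8489, next y-line at t=3.1296; Δt_x=1.0353, Δt_y=3.8637
    x: enter (3,1) at t=0.8489
    x: enter (4,1) at t=1.8842
    x: enter (5,1) at t=2.9195
    y: enter (5,0) at t=3.1296 ← occupied
  → r_1 = 3.1296
beam 2: φ=-45°, α=30°
  dir = (cos 30°, sin 30°) = (0.8660, 0.5000); from cell (2,1)
  next x-line at t=0.9469, next y-line at t=0.3800; Δt_x=1.1547, Δt_y=2.0000
    y: enter (2,2) at t=0.3800
    x: enter (3,2) at t=0.9469
    x: enter (4,2) at t=2.1016
    y: enter (4,3) at t=2.3800
    x: enter (5,3) at t=3.2563
    y: enter (5,4) at t=4.3800
    x: enter (6,4) at t=4.4110
    x: enter (7,4) at t=5.5657
    y: enter (7,5) at t=6.3800
    x: enter (8,5) at t=6.7204 ← occupied
  → r_2 = 6.7204
beam 3: φ=0°, α=75°
  dir = (cos 75°, sin 75°) = (0.2588, 0.9659); from cell (2,1)
  next x-line at t=3.1682, next y-line at t=0.1967; Δt_x=3.8637, Δt_y=1.0353
    y: enter (2,2) at t=0.1967
    y: enter (2,3) at t=1.2320
    y: enter (2,4) at t=2.2673
    x: enter (3,4) at t=3.1682 ← occupied
  → r_3 = 3.1682
beam 4: φ=45°, α=120°
  dir = (cos 120°, sin 120°) = (-0.5000, 0.8660); from cell (2,1)
  next x-line at t=0.3600, next y-line at t=0.2194; Δt_x=2.0000, Δt_y=1.1547
    y: enter (2,2) at t=0.2194
    x: enter (1,2) at t=0.3600
    y: enter (1,3) at t=1.3741
    x: enter (0,3) at t=2.3600 ← occupied
  → r_4 = 2.3600
beam 5: φ=90°, α=165°
  dir = (cos 165°, sin 165°) = (-0.9659, 0.2588); from cell (2,1)
  next x-line at t=0.1863, next y-line at t=0.7341; Δt_x=1.0353, Δt_y=3.8637
    x: enter (1,1) at t=0.1863
    y: enter (1,2) at t=0.7341
    x: enter (0,2) at t=1.2216 ← occupied
  → r_5 = 1.2216

ranges = [3.1296, 6.7204, 3.1682, 2.3600, 1.2216]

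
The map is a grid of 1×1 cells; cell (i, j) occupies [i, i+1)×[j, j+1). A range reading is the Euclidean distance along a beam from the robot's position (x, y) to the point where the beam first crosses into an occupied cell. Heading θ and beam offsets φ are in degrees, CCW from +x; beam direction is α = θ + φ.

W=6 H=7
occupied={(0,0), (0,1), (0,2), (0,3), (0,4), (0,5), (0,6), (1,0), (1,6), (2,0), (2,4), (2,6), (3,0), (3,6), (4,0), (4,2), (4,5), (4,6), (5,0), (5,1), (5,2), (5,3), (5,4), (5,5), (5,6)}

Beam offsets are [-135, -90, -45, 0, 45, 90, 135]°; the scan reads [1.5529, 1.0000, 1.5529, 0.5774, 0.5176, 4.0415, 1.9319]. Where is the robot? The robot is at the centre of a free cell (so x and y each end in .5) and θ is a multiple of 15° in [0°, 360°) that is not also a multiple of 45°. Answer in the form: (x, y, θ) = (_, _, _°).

(x, y, θ) = (3.5, 4.5, 150°)

Candidates: 17 free-cell centres × 16 headings = 272 poses. Raycast each; keep the one whose scan matches to 4 dp.
  (2.5, 5.5, 15°): beam 1 = 0.5774 ≠ 1.5529 ✗
  (1.5, 5.5, 150°): beam 1 = 1.9319 ≠ 1.5529 ✗
  (1.5, 2.5, 285°): beam 1 = 0.5774 ≠ 1.5529 ✗
  …
  (3.5, 4.5, 150°): r_1=1.5529, r_2=1.0000, r_3=1.5529, r_4=0.5774, r_5=0.5176, r_6=4.0415, r_7=1.9319 — all match ✓
Unique over the lattice → pose = (3.5, 4.5, 150°).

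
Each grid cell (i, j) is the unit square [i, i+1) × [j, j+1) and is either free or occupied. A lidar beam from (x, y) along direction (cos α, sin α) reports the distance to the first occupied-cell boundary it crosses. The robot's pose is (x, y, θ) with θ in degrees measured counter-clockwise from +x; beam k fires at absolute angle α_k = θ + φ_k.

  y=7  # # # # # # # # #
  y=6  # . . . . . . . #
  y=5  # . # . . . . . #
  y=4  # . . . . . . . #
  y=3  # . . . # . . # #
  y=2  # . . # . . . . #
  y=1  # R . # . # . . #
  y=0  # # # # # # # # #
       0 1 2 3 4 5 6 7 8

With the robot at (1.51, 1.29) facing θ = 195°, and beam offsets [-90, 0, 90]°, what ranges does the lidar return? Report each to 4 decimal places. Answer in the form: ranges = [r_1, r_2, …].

beam 1: φ=-90°, α=105°
  d=(-0.2588,0.9659)  start (1,1)  tX=1.9705 tY=0.7350  stride 1/|dx|=3.8637 1/|dy|=1.0353
    cross y-line → (1,2), t=0.7350
    cross y-line → (1,3), t=1.7703
    cross x-line → (0,3), t=1.9705 (wall)
  → r_1 = 1.9705
beam 2: φ=0°, α=195°
  d=(-0.9659,-0.2588)  start (1,1)  tX=0.5280 tY=1.1205  stride 1/|dx|=1.0353 1/|dy|=3.8637
    cross x-line → (0,1), t=0.5280 (wall)
  → r_2 = 0.5280
beam 3: φ=90°, α=285°
  d=(0.2588,-0.9659)  start (1,1)  tX=1.8932 tY=0.3002  stride 1/|dx|=3.8637 1/|dy|=1.0353
    cross y-line → (1,0), t=0.3002 (wall)
  → r_3 = 0.3002

ranges = [1.9705, 0.5280, 0.3002]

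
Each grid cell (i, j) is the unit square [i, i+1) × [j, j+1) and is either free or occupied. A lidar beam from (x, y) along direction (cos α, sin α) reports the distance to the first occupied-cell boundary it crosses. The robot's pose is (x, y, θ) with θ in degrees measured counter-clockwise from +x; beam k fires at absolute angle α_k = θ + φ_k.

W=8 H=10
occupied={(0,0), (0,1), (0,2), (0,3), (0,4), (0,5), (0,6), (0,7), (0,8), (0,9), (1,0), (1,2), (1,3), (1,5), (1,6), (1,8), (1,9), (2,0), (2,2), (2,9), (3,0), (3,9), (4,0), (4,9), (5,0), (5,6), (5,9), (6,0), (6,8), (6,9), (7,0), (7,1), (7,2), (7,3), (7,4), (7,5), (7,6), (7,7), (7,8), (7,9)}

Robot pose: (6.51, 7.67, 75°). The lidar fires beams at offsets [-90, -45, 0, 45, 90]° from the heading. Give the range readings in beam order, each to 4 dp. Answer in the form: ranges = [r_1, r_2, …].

beam 1: φ=-90°, α=345°
  cosα=0.9659 sinα=-0.2588 | (6,7) | tMaxX 0.5073 tMaxY 2.5887 | tΔX 1.0353 tΔY 3.8637
    t=0.5073 [x] (7,7) — stop
  → r_1 = 0.5073
beam 2: φ=-45°, α=30°
  cosα=0.8660 sinα=0.5000 | (6,7) | tMaxX 0.5658 tMaxY 0.6600 | tΔX 1.1547 tΔY 2.0000
    t=0.5658 [x] (7,7) — stop
  → r_2 = 0.5658
beam 3: φ=0°, α=75°
  cosα=0.2588 sinα=0.9659 | (6,7) | tMaxX 1.8932 tMaxY 0.3416 | tΔX 3.8637 tΔY 1.0353
    t=0.3416 [y] (6,8) — stop
  → r_3 = 0.3416
beam 4: φ=45°, α=120°
  cosα=-0.5000 sinα=0.8660 | (6,7) | tMaxX 1.0200 tMaxY 0.3811 | tΔX 2.0000 tΔY 1.1547
    t=0.3811 [y] (6,8) — stop
  → r_4 = 0.3811
beam 5: φ=90°, α=165°
  cosα=-0.9659 sinα=0.2588 | (6,7) | tMaxX 0.5280 tMaxY 1.2750 | tΔX 1.0353 tΔY 3.8637
    t=0.5280 [x] (5,7)
    t=1.2750 [y] (5,8)
    t=1.5633 [x] (4,8)
    t=2.5985 [x] (3,8)
    t=3.6338 [x] (2,8)
    t=4.6691 [x] (1,8) — stop
  → r_5 = 4.6691

ranges = [0.5073, 0.5658, 0.3416, 0.3811, 4.6691]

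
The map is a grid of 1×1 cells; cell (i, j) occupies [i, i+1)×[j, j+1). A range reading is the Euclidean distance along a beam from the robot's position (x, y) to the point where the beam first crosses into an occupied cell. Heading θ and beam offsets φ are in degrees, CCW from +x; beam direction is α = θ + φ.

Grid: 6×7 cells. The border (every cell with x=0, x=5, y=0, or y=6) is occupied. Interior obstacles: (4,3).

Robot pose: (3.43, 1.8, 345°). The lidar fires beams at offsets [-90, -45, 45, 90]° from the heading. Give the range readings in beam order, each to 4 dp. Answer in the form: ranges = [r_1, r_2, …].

ranges = [0.8282, 0.9238, 1.8129, 2.2023]

beam 1: φ=-90°, α=255°
  cosα=-0.2588 sinα=-0.9659 | (3,1) | tMaxX 1.6614 tMaxY 0.8282 | tΔX 3.8637 tΔY 1.0353
    t=0.8282 [y] (3,0) — stop
  → r_1 = 0.8282
beam 2: φ=-45°, α=300°
  cosα=0.5000 sinα=-0.8660 | (3,1) | tMaxX 1.1400 tMaxY 0.9238 | tΔX 2.0000 tΔY 1.1547
    t=0.9238 [y] (3,0) — stop
  → r_2 = 0.9238
beam 3: φ=45°, α=30°
  cosα=0.8660 sinα=0.5000 | (3,1) | tMaxX 0.6582 tMaxY 0.4000 | tΔX 1.1547 tΔY 2.0000
    t=0.4000 [y] (3,2)
    t=0.6582 [x] (4,2)
    t=1.8129 [x] (5,2) — stop
  → r_3 = 1.8129
beam 4: φ=90°, α=75°
  cosα=0.2588 sinα=0.9659 | (3,1) | tMaxX 2.2023 tMaxY 0.2071 | tΔX 3.8637 tΔY 1.0353
    t=0.2071 [y] (3,2)
    t=1.2423 [y] (3,3)
    t=2.2023 [x] (4,3) — stop
  → r_4 = 2.2023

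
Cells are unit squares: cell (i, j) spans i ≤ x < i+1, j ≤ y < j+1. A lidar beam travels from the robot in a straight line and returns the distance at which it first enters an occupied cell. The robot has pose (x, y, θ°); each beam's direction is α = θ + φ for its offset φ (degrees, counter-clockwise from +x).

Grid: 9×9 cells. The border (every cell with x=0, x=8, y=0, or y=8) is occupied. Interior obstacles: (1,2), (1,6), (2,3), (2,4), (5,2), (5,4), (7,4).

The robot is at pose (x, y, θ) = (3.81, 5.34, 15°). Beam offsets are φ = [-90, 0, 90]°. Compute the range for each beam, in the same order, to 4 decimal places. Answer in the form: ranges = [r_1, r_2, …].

beam 1: φ=-90°, α=285°
  dir = (cos 285°, sin 285°) = (0.2588, -0.9659); from cell (3,5)
  next x-line at t=0.7341, next y-line at t=0.3520; Δt_x=3.8637, Δt_y=1.0353
    y: enter (3,4) at t=0.3520
    x: enter (4,4) at t=0.7341
    y: enter (4,3) at t=1.3873
    y: enter (4,2) at t=2.4225
    y: enter (4,1) at t=3.4578
    y: enter (4,0) at t=4.4931 ← occupied
  → r_1 = 4.4931
beam 2: φ=0°, α=15°
  dir = (cos 15°, sin 15°) = (0.9659, 0.2588); from cell (3,5)
  next x-line at t=0.1967, next y-line at t=2.5500; Δt_x=1.0353, Δt_y=3.8637
    x: enter (4,5) at t=0.1967
    x: enter (5,5) at t=1.2320
    x: enter (6,5) at t=2.2673
    y: enter (6,6) at t=2.5500
    x: enter (7,6) at t=3.3025
    x: enter (8,6) at t=4.3378 ← occupied
  → r_2 = 4.3378
beam 3: φ=90°, α=105°
  dir = (cos 105°, sin 105°) = (-0.2588, 0.9659); from cell (3,5)
  next x-line at t=3.1296, next y-line at t=0.6833; Δt_x=3.8637, Δt_y=1.0353
    y: enter (3,6) at t=0.6833
    y: enter (3,7) at t=1.7186
    y: enter (3,8) at t=2.7538 ← occupied
  → r_3 = 2.7538

ranges = [4.4931, 4.3378, 2.7538]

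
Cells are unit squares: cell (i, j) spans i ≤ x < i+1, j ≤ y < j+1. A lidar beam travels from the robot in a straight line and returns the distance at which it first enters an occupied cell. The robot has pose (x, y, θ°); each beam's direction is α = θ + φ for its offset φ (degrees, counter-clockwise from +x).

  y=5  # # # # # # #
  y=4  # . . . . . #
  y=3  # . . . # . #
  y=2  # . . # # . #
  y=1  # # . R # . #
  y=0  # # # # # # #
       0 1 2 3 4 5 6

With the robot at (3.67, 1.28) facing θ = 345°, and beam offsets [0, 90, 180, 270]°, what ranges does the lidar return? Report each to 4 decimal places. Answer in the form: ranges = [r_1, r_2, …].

beam 1: φ=0°, α=345°
  direction (0.9659, -0.2588); cell (3,1); t to first gridline: x 0.3416, y 1.0818 (then +1.0353 / +3.8637)
    (4,1) via x @ 0.3416  # hit
  → r_1 = 0.3416
beam 2: φ=90°, α=75°
  direction (0.2588, 0.9659); cell (3,1); t to first gridline: x 1.2750, y 0.7454 (then +3.8637 / +1.0353)
    (3,2) via y @ 0.7454  # hit
  → r_2 = 0.7454
beam 3: φ=180°, α=165°
  direction (-0.9659, 0.2588); cell (3,1); t to first gridline: x 0.6936, y 2.7819 (then +1.0353 / +3.8637)
    (2,1) via x @ 0.6936
    (1,1) via x @ 1.7289  # hit
  → r_3 = 1.7289
beam 4: φ=270°, α=255°
  direction (-0.2588, -0.9659); cell (3,1); t to first gridline: x 2.5887, y 0.2899 (then +3.8637 / +1.0353)
    (3,0) via y @ 0.2899  # hit
  → r_4 = 0.2899

ranges = [0.3416, 0.7454, 1.7289, 0.2899]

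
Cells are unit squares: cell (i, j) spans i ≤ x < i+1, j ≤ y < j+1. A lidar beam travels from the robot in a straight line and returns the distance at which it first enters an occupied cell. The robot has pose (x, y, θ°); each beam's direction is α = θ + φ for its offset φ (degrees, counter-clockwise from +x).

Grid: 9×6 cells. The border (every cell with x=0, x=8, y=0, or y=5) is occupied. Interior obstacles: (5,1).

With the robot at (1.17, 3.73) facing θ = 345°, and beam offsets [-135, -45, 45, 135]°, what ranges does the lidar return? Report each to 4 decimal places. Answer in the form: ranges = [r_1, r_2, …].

ranges = [0.1963, 3.1523, 2.5400, 0.3400]

beam 1: φ=-135°, α=210°
  direction (-0.8660, -0.5000); cell (1,3); t to first gridline: x 0.1963, y 1.4600 (then +1.1547 / +2.0000)
    (0,3) via x @ 0.1963  # hit
  → r_1 = 0.1963
beam 2: φ=-45°, α=300°
  direction (0.5000, -0.8660); cell (1,3); t to first gridline: x 1.6600, y 0.8429 (then +2.0000 / +1.1547)
    (1,2) via y @ 0.8429
    (2,2) via x @ 1.6600
    (2,1) via y @ 1.9976
    (2,0) via y @ 3.1523  # hit
  → r_2 = 3.1523
beam 3: φ=45°, α=30°
  direction (0.8660, 0.5000); cell (1,3); t to first gridline: x 0.9584, y 0.5400 (then +1.1547 / +2.0000)
    (1,4) via y @ 0.5400
    (2,4) via x @ 0.9584
    (3,4) via x @ 2.1131
    (3,5) via y @ 2.5400  # hit
  → r_3 = 2.5400
beam 4: φ=135°, α=120°
  direction (-0.5000, 0.8660); cell (1,3); t to first gridline: x 0.3400, y 0.3118 (then +2.0000 / +1.1547)
    (1,4) via y @ 0.3118
    (0,4) via x @ 0.3400  # hit
  → r_4 = 0.3400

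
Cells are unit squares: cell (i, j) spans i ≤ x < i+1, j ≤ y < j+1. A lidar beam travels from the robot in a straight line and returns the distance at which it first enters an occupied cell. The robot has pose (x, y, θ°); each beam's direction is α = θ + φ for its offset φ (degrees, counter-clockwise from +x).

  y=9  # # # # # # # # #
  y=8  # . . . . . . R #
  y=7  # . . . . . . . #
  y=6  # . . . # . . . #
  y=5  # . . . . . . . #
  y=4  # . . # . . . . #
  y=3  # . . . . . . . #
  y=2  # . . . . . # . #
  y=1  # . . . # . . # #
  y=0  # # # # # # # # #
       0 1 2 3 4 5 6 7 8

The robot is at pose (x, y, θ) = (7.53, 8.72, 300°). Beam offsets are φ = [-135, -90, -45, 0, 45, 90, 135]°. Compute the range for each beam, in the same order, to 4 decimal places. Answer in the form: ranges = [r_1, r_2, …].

ranges = [1.0818, 3.4400, 7.9923, 0.9400, 0.4866, 0.5427, 0.2899]

beam 1: φ=-135°, α=165°
  dir = (cos 165°, sin 165°) = (-0.9659, 0.2588); from cell (7,8)
  next x-line at t=0.5487, next y-line at t=1.0818; Δt_x=1.0353, Δt_y=3.8637
    x: enter (6,8) at t=0.5487
    y: enter (6,9) at t=1.0818 ← occupied
  → r_1 = 1.0818
beam 2: φ=-90°, α=210°
  dir = (cos 210°, sin 210°) = (-0.8660, -0.5000); from cell (7,8)
  next x-line at t=0.6120, next y-line at t=1.4400; Δt_x=1.1547, Δt_y=2.0000
    x: enter (6,8) at t=0.6120
    y: enter (6,7) at t=1.4400
    x: enter (5,7) at t=1.7667
    x: enter (4,7) at t=2.9214
    y: enter (4,6) at t=3.4400 ← occupied
  → r_2 = 3.4400
beam 3: φ=-45°, α=255°
  dir = (cos 255°, sin 255°) = (-0.2588, -0.9659); from cell (7,8)
  next x-line at t=2.0478, next y-line at t=0.7454; Δt_x=3.8637, Δt_y=1.0353
    y: enter (7,7) at t=0.7454
    y: enter (7,6) at t=1.7807
    x: enter (6,6) at t=2.0478
    y: enter (6,5) at t=2.8160
    y: enter (6,4) at t=3.8512
    y: enter (6,3) at t=4.8865
    x: enter (5,3) at t=5.9115
    y: enter (5,2) at t=5.9218
    y: enter (5,1) at t=6.9571
    y: enter (5,0) at t=7.9923 ← occupied
  → r_3 = 7.9923
beam 4: φ=0°, α=300°
  dir = (cos 300°, sin 300°) = (0.5000, -0.8660); from cell (7,8)
  next x-line at t=0.9400, next y-line at t=0.8314; Δt_x=2.0000, Δt_y=1.1547
    y: enter (7,7) at t=0.8314
    x: enter (8,7) at t=0.9400 ← occupied
  → r_4 = 0.9400
beam 5: φ=45°, α=345°
  dir = (cos 345°, sin 345°) = (0.9659, -0.2588); from cell (7,8)
  next x-line at t=0.4866, next y-line at t=2.7819; Δt_x=1.0353, Δt_y=3.8637
    x: enter (8,8) at t=0.4866 ← occupied
  → r_5 = 0.4866
beam 6: φ=90°, α=30°
  dir = (cos 30°, sin 30°) = (0.8660, 0.5000); from cell (7,8)
  next x-line at t=0.5427, next y-line at t=0.5600; Δt_x=1.1547, Δt_y=2.0000
    x: enter (8,8) at t=0.5427 ← occupied
  → r_6 = 0.5427
beam 7: φ=135°, α=75°
  dir = (cos 75°, sin 75°) = (0.2588, 0.9659); from cell (7,8)
  next x-line at t=1.8159, next y-line at t=0.2899; Δt_x=3.8637, Δt_y=1.0353
    y: enter (7,9) at t=0.2899 ← occupied
  → r_7 = 0.2899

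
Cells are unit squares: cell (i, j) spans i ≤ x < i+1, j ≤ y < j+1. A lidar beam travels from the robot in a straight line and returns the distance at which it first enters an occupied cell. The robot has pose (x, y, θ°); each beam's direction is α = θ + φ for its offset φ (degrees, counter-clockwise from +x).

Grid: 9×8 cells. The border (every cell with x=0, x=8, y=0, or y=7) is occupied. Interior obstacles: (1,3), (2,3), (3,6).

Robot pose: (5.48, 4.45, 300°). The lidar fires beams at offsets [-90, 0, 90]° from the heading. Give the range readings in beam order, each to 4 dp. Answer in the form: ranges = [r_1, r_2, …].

ranges = [2.8637, 3.9837, 2.9098]

beam 1: φ=-90°, α=210°
  direction (-0.8660, -0.5000); cell (5,4); t to first gridline: x 0.5543, y 0.9000 (then +1.1547 / +2.0000)
    (4,4) via x @ 0.5543
    (4,3) via y @ 0.9000
    (3,3) via x @ 1.7090
    (2,3) via x @ 2.8637  # hit
  → r_1 = 2.8637
beam 2: φ=0°, α=300°
  direction (0.5000, -0.8660); cell (5,4); t to first gridline: x 1.0400, y 0.5196 (then +2.0000 / +1.1547)
    (5,3) via y @ 0.5196
    (6,3) via x @ 1.0400
    (6,2) via y @ 1.6743
    (6,1) via y @ 2.8290
    (7,1) via x @ 3.0400
    (7,0) via y @ 3.9837  # hit
  → r_2 = 3.9837
beam 3: φ=90°, α=30°
  direction (0.8660, 0.5000); cell (5,4); t to first gridline: x 0.6004, y 1.1000 (then +1.1547 / +2.0000)
    (6,4) via x @ 0.6004
    (6,5) via y @ 1.1000
    (7,5) via x @ 1.7551
    (8,5) via x @ 2.9098  # hit
  → r_3 = 2.9098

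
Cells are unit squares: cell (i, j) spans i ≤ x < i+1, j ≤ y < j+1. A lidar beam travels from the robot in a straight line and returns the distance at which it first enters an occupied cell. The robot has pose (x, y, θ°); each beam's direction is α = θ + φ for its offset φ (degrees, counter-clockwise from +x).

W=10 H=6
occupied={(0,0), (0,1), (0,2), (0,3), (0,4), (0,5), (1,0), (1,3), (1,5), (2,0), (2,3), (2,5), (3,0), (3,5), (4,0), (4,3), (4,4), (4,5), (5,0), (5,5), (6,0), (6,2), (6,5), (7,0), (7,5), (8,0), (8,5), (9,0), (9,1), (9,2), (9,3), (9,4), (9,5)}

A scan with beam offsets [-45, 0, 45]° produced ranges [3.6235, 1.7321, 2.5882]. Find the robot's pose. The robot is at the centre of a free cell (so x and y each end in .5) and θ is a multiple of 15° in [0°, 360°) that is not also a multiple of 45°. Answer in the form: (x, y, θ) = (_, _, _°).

(x, y, θ) = (8.5, 3.5, 210°)

Candidates: 27 free-cell centres × 16 headings = 432 poses. Raycast each; keep the one whose scan matches to 4 dp.
  (7.5, 2.5, 30°): beam 1 = 1.5529 ≠ 3.6235 ✗
  (5.5, 2.5, 345°): beam 1 = 1.7321 ≠ 3.6235 ✗
  (2.5, 2.5, 255°): beam 1 = 1.7321 ≠ 3.6235 ✗
  …
  (8.5, 3.5, 210°): r_1=3.6235, r_2=1.7321, r_3=2.5882 — all match ✓
Unique over the lattice → pose = (8.5, 3.5, 210°).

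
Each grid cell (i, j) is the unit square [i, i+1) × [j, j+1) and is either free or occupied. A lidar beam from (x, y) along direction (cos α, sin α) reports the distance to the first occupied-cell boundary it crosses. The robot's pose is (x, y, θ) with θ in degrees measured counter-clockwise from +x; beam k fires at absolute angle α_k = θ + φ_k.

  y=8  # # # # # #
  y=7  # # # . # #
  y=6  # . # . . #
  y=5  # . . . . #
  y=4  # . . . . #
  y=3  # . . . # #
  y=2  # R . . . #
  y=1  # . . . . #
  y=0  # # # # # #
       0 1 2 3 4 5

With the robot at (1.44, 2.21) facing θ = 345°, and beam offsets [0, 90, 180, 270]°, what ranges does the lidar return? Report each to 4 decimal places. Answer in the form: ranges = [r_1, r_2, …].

ranges = [3.6856, 3.9237, 0.4555, 1.2527]

beam 1: φ=0°, α=345°
  dir = (cos 345°, sin 345°) = (0.9659, -0.2588); from cell (1,2)
  next x-line at t=0.5798, next y-line at t=0.8114; Δt_x=1.0353, Δt_y=3.8637
    x: enter (2,2) at t=0.5798
    y: enter (2,1) at t=0.8114
    x: enter (3,1) at t=1.6150
    x: enter (4,1) at t=2.6503
    x: enter (5,1) at t=3.6856 ← occupied
  → r_1 = 3.6856
beam 2: φ=90°, α=75°
  dir = (cos 75°, sin 75°) = (0.2588, 0.9659); from cell (1,2)
  next x-line at t=2.1637, next y-line at t=0.8179; Δt_x=3.8637, Δt_y=1.0353
    y: enter (1,3) at t=0.8179
    y: enter (1,4) at t=1.8531
    x: enter (2,4) at t=2.1637
    y: enter (2,5) at t=2.8884
    y: enter (2,6) at t=3.9237 ← occupied
  → r_2 = 3.9237
beam 3: φ=180°, α=165°
  dir = (cos 165°, sin 165°) = (-0.9659, 0.2588); from cell (1,2)
  next x-line at t=0.4555, next y-line at t=3.0523; Δt_x=1.0353, Δt_y=3.8637
    x: enter (0,2) at t=0.4555 ← occupied
  → r_3 = 0.4555
beam 4: φ=270°, α=255°
  dir = (cos 255°, sin 255°) = (-0.2588, -0.9659); from cell (1,2)
  next x-line at t=1.7000, next y-line at t=0.2174; Δt_x=3.8637, Δt_y=1.0353
    y: enter (1,1) at t=0.2174
    y: enter (1,0) at t=1.2527 ← occupied
  → r_4 = 1.2527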